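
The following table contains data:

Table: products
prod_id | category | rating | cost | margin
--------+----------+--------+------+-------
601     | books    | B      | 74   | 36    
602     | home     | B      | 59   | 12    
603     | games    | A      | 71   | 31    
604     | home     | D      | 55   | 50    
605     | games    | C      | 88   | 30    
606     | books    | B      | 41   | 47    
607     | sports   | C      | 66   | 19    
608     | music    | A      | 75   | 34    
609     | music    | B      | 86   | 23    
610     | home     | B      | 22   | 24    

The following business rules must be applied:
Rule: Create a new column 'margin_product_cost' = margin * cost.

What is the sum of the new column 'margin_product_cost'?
19200

Step 1: For each record, compute margin * cost
Example calculations:
  36 * 74 = 2664
  12 * 59 = 708
  31 * 71 = 2201
  ...
Step 2: Sum all derived values
Step 3: Total = 19200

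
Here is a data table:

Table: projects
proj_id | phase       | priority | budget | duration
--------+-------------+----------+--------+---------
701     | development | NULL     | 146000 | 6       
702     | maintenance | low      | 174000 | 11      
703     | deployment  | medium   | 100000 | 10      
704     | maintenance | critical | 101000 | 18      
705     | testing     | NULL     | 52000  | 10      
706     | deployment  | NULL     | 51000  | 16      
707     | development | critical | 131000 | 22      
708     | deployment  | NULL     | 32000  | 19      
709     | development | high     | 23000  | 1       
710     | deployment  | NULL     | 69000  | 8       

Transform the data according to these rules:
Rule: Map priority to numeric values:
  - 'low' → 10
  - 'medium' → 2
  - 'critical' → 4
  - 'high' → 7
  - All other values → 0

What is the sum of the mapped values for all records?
27

Step 1: Apply mapping to each record
Step 2: Count by status:
  'low': 1 records × 10 = 10
  'medium': 1 records × 2 = 2
  'critical': 2 records × 4 = 8
  'high': 1 records × 7 = 7
Step 3: Sum all mapped values = 27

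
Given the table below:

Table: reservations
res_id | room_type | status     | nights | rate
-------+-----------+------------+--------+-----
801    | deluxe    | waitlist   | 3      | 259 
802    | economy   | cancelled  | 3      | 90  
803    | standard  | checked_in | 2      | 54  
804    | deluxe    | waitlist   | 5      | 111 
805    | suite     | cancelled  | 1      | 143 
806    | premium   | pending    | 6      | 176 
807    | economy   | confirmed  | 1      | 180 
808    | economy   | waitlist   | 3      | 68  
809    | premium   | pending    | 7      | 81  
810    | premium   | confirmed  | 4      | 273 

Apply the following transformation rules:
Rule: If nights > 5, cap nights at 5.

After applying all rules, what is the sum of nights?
32

Step 1: 2 records have nights > 5
Step 2: These records originally summed to 13
Step 3: After capping: 2 × 5 = 10
Step 4: Unaffected records sum: 22
Step 5: Final sum = 10 + 22 = 32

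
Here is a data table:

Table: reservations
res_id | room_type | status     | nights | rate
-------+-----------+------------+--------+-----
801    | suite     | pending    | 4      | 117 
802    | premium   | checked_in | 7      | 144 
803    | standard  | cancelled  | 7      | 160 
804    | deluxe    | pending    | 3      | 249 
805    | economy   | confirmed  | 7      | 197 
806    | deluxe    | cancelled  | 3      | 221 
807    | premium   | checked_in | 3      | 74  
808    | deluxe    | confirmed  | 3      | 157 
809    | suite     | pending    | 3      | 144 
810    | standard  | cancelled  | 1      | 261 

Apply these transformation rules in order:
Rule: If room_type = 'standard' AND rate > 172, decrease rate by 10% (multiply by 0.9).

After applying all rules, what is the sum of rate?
1697.9

Step 1: Find records where room_type = 'standard' AND rate > 172
Step 2: 1 records match, summing to 261
Step 3: After multiplier: 261 × 0.9 = 234.9
Step 4: Unaffected records sum: 1463
Step 5: Final sum = 234.9 + 1463 = 1697.9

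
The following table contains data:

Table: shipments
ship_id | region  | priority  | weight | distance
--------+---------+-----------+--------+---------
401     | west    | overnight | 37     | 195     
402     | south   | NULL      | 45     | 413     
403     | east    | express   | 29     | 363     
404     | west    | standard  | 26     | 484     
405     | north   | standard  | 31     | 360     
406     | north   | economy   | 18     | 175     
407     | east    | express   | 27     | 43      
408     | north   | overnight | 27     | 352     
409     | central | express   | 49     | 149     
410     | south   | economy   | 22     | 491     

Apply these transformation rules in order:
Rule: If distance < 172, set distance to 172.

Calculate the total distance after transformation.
3177

Step 1: 2 records have distance < 172
Step 2: These records originally summed to 192
Step 3: After setting to minimum: 2 × 172 = 344
Step 4: Unaffected records sum: 2833
Step 5: Final sum = 344 + 2833 = 3177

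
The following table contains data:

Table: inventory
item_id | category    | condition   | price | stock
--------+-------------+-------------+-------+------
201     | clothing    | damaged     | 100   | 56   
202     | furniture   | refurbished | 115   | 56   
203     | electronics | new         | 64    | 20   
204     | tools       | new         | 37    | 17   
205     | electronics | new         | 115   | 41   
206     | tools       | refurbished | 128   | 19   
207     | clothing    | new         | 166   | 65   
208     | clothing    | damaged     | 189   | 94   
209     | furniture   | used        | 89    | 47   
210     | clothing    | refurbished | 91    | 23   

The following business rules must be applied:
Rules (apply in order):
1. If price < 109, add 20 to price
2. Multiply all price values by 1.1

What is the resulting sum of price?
1313.4

Step 1: Apply Rule 1 - Add 20 to records with price < 109
  - 5 records affected: 381 + (5 × 20) = 481
  - Unaffected records: 713
  - Sum after Rule 1: 1194
Step 2: Apply Rule 2 - Multiply all by 1.1
  - 1194 × 1.1 = 1313.4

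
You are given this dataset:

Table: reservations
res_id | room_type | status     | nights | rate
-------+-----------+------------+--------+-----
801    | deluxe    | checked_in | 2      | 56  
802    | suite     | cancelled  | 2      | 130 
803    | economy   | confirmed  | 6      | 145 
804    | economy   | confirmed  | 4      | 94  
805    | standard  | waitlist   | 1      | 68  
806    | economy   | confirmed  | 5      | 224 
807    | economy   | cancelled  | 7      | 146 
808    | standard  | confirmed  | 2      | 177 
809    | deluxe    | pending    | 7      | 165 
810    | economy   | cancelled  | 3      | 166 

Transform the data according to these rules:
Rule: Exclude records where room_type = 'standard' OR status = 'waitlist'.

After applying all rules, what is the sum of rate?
1126

Step 1: Find records where room_type = 'standard' OR status = 'waitlist'
Step 2: 2 records match, summing to 245
Step 3: Original sum: 1371
Step 4: Remaining sum = 1371 - 245 = 1126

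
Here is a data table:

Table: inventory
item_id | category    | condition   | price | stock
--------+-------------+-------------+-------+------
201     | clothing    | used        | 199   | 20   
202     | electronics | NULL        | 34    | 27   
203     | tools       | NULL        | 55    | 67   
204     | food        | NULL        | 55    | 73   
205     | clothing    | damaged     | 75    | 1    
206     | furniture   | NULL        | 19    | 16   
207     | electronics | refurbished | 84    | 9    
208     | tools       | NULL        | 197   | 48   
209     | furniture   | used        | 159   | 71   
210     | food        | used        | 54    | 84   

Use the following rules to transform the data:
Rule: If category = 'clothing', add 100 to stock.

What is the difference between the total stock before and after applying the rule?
200

Step 1: Original sum of stock = 416
Step 2: 2 records have category = 'clothing'
Step 3: Each affected record changes by 100
Step 4: Total change = 2 × 100 = 200
Step 5: New sum = 416 + 200 = 616
Step 6: Difference = |616 - 416| = 200
        (Sum increased by 200)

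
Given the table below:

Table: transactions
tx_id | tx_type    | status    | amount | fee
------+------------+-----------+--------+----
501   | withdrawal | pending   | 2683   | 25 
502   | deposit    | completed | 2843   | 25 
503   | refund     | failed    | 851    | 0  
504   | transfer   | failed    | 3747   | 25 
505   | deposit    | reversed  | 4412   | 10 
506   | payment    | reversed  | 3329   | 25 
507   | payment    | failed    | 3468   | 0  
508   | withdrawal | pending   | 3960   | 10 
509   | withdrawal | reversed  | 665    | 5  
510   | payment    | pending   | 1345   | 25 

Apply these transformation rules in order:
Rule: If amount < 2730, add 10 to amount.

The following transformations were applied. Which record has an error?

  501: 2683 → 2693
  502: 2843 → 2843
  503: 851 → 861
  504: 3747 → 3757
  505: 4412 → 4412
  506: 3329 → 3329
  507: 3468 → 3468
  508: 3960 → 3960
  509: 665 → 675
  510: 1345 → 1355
Record 504 has an error. The correct transformed value should be 3747, not 3757.

Step 1: Check each record against the rule
Step 2: Record 504 has amount = 3747
Step 3: Since 3747 >= 2730, the bonus should not have been applied
Step 4: Correct value = 3747, but claimed value = 3757
Conclusion: Record 504 has the error.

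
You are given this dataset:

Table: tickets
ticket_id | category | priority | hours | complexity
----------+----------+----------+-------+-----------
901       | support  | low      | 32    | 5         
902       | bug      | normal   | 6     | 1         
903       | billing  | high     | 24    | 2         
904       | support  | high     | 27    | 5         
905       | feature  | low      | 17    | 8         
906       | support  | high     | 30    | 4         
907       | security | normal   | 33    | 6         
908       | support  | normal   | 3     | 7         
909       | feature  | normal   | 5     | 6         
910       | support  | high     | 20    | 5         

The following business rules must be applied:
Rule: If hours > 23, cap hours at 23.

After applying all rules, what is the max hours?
23

Step 1: Original maximum hours = 33
Step 2: Apply cap at 23
Step 3: 5 records had hours > 23 and were capped
Step 4: Maximum after transformation = 23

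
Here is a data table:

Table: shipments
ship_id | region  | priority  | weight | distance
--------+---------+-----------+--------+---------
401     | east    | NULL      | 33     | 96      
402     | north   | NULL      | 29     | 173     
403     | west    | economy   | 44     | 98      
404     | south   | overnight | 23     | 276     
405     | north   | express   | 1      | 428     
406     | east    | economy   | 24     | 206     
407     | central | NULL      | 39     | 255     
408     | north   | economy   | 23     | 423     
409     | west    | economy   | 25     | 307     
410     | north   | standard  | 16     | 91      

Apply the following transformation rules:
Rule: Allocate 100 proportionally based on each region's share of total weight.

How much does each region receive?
central: 15.18, east: 22.18, north: 26.85, south: 8.95, west: 26.85

Step 1: Calculate total weight = 257
Step 2: Calculate each region's proportion:
  central: 39/257 = 15.18% → 15.18
  east: 57/257 = 22.18% → 22.18
  north: 69/257 = 26.85% → 26.85
  south: 23/257 = 8.95% → 8.95
  west: 69/257 = 26.85% → 26.85
Step 3: Verify: sum of allocations ≈ 100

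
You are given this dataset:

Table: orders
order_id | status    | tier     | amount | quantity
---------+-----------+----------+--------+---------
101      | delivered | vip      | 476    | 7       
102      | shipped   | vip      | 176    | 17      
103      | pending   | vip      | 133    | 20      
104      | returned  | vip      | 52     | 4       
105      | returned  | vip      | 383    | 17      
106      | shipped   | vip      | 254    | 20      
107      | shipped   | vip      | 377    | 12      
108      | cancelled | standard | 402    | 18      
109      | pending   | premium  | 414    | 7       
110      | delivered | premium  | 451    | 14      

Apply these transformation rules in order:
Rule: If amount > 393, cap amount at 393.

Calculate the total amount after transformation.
2947

Step 1: 4 records have amount > 393
Step 2: These records originally summed to 1743
Step 3: After capping: 4 × 393 = 1572
Step 4: Unaffected records sum: 1375
Step 5: Final sum = 1572 + 1375 = 2947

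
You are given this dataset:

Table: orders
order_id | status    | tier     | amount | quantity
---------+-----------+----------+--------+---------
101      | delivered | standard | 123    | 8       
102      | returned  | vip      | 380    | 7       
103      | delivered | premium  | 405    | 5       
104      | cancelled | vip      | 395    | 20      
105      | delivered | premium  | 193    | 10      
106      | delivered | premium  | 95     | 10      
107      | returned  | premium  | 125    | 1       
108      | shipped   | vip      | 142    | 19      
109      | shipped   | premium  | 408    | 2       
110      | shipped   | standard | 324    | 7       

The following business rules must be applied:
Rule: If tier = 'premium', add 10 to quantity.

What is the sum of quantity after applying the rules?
139

Step 1: Count records where tier = 'premium': 5
Step 2: Total bonus added: 5 × 10 = 50
Step 3: Original sum of quantity: 89
Step 4: Final sum = 89 + 50 = 139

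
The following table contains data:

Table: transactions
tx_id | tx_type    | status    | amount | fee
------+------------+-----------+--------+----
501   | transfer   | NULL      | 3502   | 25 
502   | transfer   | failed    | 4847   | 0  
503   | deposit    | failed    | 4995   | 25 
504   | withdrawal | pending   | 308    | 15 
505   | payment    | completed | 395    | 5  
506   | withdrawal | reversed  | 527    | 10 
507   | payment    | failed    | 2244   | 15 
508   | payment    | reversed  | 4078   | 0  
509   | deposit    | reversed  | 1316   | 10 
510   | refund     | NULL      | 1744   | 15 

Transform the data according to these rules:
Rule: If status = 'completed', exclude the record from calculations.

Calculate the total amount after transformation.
23561

Step 1: Identify records where status = 'completed'
Step 2: The excluded records sum to 395
Step 3: Original total amount = 23956
Step 4: Remaining total = 23956 - 395 = 23561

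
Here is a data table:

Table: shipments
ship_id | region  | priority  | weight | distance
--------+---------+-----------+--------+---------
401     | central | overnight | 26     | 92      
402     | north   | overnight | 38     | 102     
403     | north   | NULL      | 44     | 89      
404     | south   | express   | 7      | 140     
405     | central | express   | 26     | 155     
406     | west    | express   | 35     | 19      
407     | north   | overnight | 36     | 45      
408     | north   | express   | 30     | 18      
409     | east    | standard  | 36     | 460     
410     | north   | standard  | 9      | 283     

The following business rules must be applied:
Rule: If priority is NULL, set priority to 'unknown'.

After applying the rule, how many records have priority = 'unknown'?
1

Step 1: Count records where priority IS NULL
Step 2: Found 1 records with NULL priority
Step 3: These records will have priority set to 'unknown'
Step 4: Records already having priority = 'unknown': 0
Step 5: Answer: 1 + 0 = 1 records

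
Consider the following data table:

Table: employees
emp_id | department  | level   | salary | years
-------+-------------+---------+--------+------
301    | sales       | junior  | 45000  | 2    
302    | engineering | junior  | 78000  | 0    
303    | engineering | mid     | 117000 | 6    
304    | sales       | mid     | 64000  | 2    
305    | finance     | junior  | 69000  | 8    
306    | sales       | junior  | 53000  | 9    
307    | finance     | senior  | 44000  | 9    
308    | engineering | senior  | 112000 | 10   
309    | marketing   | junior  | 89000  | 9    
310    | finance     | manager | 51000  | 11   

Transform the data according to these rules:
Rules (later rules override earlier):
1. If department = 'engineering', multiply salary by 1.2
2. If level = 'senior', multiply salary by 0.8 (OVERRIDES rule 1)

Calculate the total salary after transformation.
729800.0

Step 1: Rule 2 takes priority for records with level = 'senior'
  - 2 records: 156000 × 0.8 = 124800.0
Step 2: Rule 1 applies to remaining records with department = 'engineering'
  - 2 records: 195000 × 1.2 = 234000.0
Step 3: Other records unchanged: 371000
Step 4: Final sum = 124800.0 + 234000.0 + 371000 = 729800.0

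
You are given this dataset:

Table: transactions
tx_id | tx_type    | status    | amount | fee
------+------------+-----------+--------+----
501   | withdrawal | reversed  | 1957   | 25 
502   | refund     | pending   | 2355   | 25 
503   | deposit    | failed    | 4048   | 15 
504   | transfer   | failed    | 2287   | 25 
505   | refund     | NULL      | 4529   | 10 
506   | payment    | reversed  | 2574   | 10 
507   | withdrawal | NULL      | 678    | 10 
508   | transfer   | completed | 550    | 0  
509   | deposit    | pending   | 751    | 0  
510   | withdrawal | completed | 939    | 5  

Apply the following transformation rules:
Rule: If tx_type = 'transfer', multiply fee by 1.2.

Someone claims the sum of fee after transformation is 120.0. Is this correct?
No, the correct result is 130.0.

Step 1: Calculate the correct sum after transformation
Step 2: Apply multiplier 1.2 to records where tx_type = 'transfer'
Step 3: Correct result = 130.0
Step 4: Claimed result = 120.0
Step 5: 130.0 ≠ 120.0
Conclusion: The claimed result is incorrect. The correct answer is 130.0.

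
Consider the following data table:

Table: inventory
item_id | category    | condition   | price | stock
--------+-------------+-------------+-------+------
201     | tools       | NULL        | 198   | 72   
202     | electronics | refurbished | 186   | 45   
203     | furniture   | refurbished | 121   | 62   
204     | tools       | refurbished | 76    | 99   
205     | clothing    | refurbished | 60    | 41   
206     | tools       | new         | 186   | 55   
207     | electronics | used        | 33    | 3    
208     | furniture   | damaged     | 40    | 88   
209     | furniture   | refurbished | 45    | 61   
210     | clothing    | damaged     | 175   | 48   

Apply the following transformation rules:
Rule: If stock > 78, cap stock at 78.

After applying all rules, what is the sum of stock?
543

Step 1: 2 records have stock > 78
Step 2: These records originally summed to 187
Step 3: After capping: 2 × 78 = 156
Step 4: Unaffected records sum: 387
Step 5: Final sum = 156 + 387 = 543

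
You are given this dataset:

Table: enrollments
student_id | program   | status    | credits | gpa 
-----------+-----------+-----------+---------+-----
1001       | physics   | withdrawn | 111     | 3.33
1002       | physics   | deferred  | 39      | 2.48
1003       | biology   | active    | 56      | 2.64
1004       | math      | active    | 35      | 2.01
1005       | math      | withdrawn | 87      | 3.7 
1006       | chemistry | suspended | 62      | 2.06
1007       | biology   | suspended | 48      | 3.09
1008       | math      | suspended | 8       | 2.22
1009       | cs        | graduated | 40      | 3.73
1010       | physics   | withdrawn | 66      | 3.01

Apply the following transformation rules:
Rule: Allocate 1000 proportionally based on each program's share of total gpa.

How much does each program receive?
biology: 202.69, chemistry: 72.87, cs: 131.94, math: 280.51, physics: 311.99

Step 1: Calculate total gpa = 28.27
Step 2: Calculate each program's proportion:
  biology: 5.73/28.27 = 20.27% → 202.69
  chemistry: 2.06/28.27 = 7.29% → 72.87
  cs: 3.73/28.27 = 13.19% → 131.94
  math: 7.93/28.27 = 28.05% → 280.51
  physics: 8.82/28.27 = 31.20% → 311.99
Step 3: Verify: sum of allocations ≈ 1000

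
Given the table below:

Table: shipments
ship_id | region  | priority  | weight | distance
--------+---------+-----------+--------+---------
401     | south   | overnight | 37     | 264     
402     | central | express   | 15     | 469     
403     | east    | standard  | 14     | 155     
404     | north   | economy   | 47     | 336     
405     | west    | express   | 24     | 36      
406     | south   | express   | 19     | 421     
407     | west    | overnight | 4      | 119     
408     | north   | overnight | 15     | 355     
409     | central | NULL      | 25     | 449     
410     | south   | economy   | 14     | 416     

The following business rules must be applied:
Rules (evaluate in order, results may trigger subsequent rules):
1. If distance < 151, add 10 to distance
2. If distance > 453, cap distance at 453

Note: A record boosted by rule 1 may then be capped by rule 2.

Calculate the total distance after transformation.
3024

Step 1: Apply rule 1 to records with distance < 151
  - 2 records get bonus of 10
  - Of these, 0 records then exceed 453 and get capped
Step 2: Apply rule 2 to records with distance > 453
  - 1 records (original) are capped
Step 3: Calculate final sum = 3024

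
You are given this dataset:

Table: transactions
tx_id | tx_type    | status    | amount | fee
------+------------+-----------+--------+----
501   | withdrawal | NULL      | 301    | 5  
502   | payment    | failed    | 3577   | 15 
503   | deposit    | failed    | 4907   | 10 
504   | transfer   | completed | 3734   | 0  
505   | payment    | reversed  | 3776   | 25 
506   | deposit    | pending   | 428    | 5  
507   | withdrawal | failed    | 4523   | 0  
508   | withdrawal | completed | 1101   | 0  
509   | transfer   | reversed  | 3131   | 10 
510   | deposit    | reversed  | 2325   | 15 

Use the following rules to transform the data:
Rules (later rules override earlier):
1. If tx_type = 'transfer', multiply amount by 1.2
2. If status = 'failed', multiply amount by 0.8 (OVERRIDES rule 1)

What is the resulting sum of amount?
26574.6

Step 1: Rule 2 takes priority for records with status = 'failed'
  - 3 records: 13007 × 0.8 = 10405.6
Step 2: Rule 1 applies to remaining records with tx_type = 'transfer'
  - 2 records: 6865 × 1.2 = 8238.0
Step 3: Other records unchanged: 7931
Step 4: Final sum = 10405.6 + 8238.0 + 7931 = 26574.6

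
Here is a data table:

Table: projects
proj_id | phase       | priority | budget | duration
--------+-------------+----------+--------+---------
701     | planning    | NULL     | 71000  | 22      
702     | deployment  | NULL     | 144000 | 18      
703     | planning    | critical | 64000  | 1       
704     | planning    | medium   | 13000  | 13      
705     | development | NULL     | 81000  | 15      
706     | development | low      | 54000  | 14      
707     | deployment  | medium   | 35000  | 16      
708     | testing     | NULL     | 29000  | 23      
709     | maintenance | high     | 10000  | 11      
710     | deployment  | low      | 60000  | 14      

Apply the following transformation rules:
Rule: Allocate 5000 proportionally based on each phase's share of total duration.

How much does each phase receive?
deployment: 1632.65, development: 986.39, maintenance: 374.15, planning: 1224.49, testing: 782.31

Step 1: Calculate total duration = 147
Step 2: Calculate each phase's proportion:
  deployment: 48/147 = 32.65% → 1632.65
  development: 29/147 = 19.73% → 986.39
  maintenance: 11/147 = 7.48% → 374.15
  planning: 36/147 = 24.49% → 1224.49
  testing: 23/147 = 15.65% → 782.31
Step 3: Verify: sum of allocations ≈ 5000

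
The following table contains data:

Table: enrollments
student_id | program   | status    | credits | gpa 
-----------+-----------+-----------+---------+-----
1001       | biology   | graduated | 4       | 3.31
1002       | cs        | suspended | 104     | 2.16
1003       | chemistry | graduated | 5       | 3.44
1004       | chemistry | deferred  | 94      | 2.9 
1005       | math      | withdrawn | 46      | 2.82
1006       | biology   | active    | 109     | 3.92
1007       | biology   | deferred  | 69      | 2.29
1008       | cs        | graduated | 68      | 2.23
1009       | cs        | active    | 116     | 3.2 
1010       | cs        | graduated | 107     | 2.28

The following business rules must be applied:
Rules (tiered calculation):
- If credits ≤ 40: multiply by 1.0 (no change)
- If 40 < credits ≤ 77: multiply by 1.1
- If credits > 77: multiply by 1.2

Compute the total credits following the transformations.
846.3

Step 1: Tier 1 (credits ≤ 40): 2 records, sum = 9 × 1.0 = 9.0
Step 2: Tier 2 (40 < credits ≤ 77): 3 records, sum = 183 × 1.1 = 201.3
Step 3: Tier 3 (credits > 77): 5 records, sum = 530 × 1.2 = 636.0
Step 4: Final sum = 9.0 + 201.3 + 636.0 = 846.3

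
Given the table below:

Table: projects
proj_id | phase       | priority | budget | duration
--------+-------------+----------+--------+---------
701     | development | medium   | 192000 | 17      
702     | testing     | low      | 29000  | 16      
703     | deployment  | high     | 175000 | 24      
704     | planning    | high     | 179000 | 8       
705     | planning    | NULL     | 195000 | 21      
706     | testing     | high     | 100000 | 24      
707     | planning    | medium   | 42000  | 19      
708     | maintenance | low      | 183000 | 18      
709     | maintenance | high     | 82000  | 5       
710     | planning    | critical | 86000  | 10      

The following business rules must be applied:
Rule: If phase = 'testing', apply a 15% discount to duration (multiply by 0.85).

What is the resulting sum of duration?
156.0

Step 1: Records with phase = 'testing' have total duration = 40
Step 2: Apply multiplier: 40 × 0.85 = 34.0
Step 3: Other records total: 122
Step 4: Final sum = 34.0 + 122 = 156.0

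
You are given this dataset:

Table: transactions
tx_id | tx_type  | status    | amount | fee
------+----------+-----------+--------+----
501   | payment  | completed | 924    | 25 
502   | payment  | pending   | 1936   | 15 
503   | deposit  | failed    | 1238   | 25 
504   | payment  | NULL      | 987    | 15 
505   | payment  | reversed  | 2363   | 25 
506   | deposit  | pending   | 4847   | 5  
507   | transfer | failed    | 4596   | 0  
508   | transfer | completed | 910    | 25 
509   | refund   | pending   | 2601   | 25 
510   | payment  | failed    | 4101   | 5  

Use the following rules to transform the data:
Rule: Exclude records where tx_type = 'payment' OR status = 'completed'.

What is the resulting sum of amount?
13282

Step 1: Find records where tx_type = 'payment' OR status = 'completed'
Step 2: 6 records match, summing to 11221
Step 3: Original sum: 24503
Step 4: Remaining sum = 24503 - 11221 = 13282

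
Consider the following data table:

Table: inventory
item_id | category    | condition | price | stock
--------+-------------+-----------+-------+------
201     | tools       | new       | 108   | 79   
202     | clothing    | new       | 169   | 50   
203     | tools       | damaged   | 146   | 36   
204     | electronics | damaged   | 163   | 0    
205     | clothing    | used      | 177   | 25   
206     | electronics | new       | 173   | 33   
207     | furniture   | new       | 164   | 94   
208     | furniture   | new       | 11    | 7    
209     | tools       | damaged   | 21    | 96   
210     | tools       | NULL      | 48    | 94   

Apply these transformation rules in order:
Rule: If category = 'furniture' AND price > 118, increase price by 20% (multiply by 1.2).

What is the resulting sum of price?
1212.8

Step 1: Find records where category = 'furniture' AND price > 118
Step 2: 1 records match, summing to 164
Step 3: After multiplier: 164 × 1.2 = 196.8
Step 4: Unaffected records sum: 1016
Step 5: Final sum = 196.8 + 1016 = 1212.8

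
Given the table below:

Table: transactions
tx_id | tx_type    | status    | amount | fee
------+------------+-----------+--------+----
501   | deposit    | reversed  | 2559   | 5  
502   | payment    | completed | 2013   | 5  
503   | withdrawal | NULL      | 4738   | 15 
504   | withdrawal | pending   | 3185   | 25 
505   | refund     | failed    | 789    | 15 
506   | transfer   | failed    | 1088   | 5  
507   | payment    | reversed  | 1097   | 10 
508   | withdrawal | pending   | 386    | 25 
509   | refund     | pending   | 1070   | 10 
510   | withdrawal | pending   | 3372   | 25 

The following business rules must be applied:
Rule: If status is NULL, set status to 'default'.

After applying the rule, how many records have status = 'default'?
1

Step 1: Count records where status IS NULL
Step 2: Found 1 records with NULL status
Step 3: These records will have status set to 'default'
Step 4: Records already having status = 'default': 0
Step 5: Answer: 1 + 0 = 1 records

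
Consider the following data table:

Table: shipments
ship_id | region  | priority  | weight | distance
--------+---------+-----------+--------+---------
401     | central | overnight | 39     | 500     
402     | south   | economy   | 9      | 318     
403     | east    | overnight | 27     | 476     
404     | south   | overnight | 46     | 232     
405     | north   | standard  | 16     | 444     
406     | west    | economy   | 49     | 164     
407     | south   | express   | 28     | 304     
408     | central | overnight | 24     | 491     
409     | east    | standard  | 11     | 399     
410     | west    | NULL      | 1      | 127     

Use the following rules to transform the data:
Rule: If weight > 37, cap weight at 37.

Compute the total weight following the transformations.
227

Step 1: 3 records have weight > 37
Step 2: These records originally summed to 134
Step 3: After capping: 3 × 37 = 111
Step 4: Unaffected records sum: 116
Step 5: Final sum = 111 + 116 = 227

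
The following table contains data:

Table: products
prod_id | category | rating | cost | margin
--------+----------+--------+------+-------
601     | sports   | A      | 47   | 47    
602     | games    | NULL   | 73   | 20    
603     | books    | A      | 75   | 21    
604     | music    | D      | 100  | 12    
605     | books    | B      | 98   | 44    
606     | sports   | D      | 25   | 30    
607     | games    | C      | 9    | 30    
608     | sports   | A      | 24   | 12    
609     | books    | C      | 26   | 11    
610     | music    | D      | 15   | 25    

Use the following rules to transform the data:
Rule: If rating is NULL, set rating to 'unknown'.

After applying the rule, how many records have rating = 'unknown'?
1

Step 1: Count records where rating IS NULL
Step 2: Found 1 records with NULL rating
Step 3: These records will have rating set to 'unknown'
Step 4: Records already having rating = 'unknown': 0
Step 5: Answer: 1 + 0 = 1 records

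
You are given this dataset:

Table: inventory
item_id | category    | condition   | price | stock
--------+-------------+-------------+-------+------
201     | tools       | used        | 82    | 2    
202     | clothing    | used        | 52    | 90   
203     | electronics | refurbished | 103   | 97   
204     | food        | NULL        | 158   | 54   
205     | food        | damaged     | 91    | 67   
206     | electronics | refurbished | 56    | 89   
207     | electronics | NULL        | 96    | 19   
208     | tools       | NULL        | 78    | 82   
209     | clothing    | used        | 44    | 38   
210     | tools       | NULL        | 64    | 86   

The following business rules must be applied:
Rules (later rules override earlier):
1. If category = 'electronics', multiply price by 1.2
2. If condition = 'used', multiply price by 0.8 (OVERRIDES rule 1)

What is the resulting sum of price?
839.4

Step 1: Rule 2 takes priority for records with condition = 'used'
  - 3 records: 178 × 0.8 = 142.4
Step 2: Rule 1 applies to remaining records with category = 'electronics'
  - 3 records: 255 × 1.2 = 306.0
Step 3: Other records unchanged: 391
Step 4: Final sum = 142.4 + 306.0 + 391 = 839.4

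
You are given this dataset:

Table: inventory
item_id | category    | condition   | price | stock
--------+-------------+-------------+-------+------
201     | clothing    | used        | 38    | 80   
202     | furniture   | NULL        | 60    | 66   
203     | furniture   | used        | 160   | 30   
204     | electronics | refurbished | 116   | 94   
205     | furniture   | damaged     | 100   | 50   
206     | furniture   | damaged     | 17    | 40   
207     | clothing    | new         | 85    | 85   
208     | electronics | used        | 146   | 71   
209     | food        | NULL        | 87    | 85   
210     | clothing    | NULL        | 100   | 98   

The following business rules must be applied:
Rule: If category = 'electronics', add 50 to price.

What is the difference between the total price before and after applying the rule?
100

Step 1: Original sum of price = 909
Step 2: 2 records have category = 'electronics'
Step 3: Each affected record changes by 50
Step 4: Total change = 2 × 50 = 100
Step 5: New sum = 909 + 100 = 1009
Step 6: Difference = |1009 - 909| = 100
        (Sum increased by 100)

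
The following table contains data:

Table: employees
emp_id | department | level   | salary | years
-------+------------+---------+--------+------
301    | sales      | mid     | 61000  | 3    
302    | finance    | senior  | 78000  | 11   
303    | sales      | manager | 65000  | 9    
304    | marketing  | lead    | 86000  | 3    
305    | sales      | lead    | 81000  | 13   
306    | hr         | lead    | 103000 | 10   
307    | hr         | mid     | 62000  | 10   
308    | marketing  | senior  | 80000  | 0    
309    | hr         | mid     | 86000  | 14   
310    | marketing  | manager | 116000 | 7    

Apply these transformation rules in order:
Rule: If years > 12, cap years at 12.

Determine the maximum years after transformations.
12

Step 1: Original maximum years = 14
Step 2: Apply cap at 12
Step 3: 2 records had years > 12 and were capped
Step 4: Maximum after transformation = 12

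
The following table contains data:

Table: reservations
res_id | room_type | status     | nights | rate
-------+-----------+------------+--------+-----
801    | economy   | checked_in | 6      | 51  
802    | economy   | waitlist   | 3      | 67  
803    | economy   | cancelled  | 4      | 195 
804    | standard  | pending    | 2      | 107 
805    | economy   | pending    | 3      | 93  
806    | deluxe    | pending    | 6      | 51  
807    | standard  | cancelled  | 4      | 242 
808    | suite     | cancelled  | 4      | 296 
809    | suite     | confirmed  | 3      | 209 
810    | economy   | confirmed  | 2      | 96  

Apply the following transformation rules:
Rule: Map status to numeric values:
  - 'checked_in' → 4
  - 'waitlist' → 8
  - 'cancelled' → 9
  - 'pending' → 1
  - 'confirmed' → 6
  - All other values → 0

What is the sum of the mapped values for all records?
54

Step 1: Apply mapping to each record
Step 2: Count by status:
  'checked_in': 1 records × 4 = 4
  'waitlist': 1 records × 8 = 8
  'cancelled': 3 records × 9 = 27
  'pending': 3 records × 1 = 3
  'confirmed': 2 records × 6 = 12
Step 3: Sum all mapped values = 54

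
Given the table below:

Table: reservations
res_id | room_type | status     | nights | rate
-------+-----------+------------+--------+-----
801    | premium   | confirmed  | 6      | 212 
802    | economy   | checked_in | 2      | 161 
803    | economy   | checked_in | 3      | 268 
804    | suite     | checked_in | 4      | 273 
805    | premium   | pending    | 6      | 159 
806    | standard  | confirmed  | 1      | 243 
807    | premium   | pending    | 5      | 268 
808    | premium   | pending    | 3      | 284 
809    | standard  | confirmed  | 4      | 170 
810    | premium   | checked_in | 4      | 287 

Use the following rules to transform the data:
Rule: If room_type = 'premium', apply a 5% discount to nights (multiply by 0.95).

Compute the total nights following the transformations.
36.8

Step 1: Records with room_type = 'premium' have total nights = 24
Step 2: Apply multiplier: 24 × 0.95 = 22.8
Step 3: Other records total: 14
Step 4: Final sum = 22.8 + 14 = 36.8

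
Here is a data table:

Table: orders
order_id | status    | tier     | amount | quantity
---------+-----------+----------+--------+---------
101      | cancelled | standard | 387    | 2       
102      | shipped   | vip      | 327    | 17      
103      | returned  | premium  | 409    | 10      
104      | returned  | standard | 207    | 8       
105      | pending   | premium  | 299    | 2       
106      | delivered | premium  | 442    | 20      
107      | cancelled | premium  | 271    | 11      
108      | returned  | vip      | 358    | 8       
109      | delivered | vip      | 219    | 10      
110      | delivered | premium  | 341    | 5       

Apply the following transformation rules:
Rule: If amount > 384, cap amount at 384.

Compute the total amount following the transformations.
3174

Step 1: 3 records have amount > 384
Step 2: These records originally summed to 1238
Step 3: After capping: 3 × 384 = 1152
Step 4: Unaffected records sum: 2022
Step 5: Final sum = 1152 + 2022 = 3174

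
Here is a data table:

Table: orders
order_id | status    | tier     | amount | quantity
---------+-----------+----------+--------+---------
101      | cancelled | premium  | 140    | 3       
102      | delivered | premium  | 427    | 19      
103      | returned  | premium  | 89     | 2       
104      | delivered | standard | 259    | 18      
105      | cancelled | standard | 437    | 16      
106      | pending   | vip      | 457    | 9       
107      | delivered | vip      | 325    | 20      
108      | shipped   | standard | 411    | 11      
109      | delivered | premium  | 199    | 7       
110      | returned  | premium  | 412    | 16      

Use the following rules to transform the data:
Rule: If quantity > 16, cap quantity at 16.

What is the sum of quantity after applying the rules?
112

Step 1: 3 records have quantity > 16
Step 2: These records originally summed to 57
Step 3: After capping: 3 × 16 = 48
Step 4: Unaffected records sum: 64
Step 5: Final sum = 48 + 64 = 112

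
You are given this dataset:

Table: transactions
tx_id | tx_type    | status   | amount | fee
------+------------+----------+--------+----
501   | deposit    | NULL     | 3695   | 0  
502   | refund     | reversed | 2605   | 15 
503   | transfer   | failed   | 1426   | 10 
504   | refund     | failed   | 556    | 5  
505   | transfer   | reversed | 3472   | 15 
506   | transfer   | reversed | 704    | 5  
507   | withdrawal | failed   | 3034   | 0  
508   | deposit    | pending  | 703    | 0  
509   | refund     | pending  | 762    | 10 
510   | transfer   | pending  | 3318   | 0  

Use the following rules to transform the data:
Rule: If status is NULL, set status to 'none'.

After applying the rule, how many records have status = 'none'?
1

Step 1: Count records where status IS NULL
Step 2: Found 1 records with NULL status
Step 3: These records will have status set to 'none'
Step 4: Records already having status = 'none': 0
Step 5: Answer: 1 + 0 = 1 records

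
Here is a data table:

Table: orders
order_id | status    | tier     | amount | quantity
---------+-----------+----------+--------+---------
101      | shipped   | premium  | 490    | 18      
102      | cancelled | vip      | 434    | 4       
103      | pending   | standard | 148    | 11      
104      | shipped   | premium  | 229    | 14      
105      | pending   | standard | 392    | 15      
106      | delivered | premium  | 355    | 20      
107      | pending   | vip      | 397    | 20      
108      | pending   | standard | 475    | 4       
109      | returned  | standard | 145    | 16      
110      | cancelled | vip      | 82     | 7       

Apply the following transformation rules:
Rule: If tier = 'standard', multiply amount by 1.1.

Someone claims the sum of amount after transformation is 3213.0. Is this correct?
No, the correct result is 3263.0.

Step 1: Calculate the correct sum after transformation
Step 2: Apply multiplier 1.1 to records where tier = 'standard'
Step 3: Correct result = 3263.0
Step 4: Claimed result = 3213.0
Step 5: 3263.0 ≠ 3213.0
Conclusion: The claimed result is incorrect. The correct answer is 3263.0.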